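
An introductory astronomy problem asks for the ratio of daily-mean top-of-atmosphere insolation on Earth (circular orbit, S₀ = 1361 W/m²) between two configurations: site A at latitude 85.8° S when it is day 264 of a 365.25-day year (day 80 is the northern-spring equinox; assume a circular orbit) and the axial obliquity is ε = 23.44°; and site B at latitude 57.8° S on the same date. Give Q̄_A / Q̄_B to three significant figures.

Q̄_A / Q̄_B ≈ 0.162

— Configuration A (φ=-85.8°):
Solar longitude: λ_s = 360° × (264 − 80)/365.25 = 181.355°.
sin δ = sin 23.44° × sin 181.355° = -0.00941, so δ = -0.539°.
cos H₀ = −tan(-85.8°) tan(-0.539°) = -0.1281, H₀ = 1.6993 rad.
Bracket: H₀ sin φ sin δ + cos φ cos δ sin H₀ = 1.6993×-0.99731×-0.00941 + 0.07324×0.99996×0.99176 = 0.015947 + 0.072634 = 0.088581.
Q̄ = (S₀/π) × [bracket] = (1361/π) × 0.088581 = 38.375 W/m².
— Configuration B (φ=-57.8°):
cos H₀ = −tan(-57.8°) tan(-0.539°) = -0.0149, H₀ = 1.5857 rad.
Bracket: H₀ sin φ sin δ + cos φ cos δ sin H₀ = 1.5857×-0.84619×-0.00941 + 0.53288×0.99996×0.99989 = 0.012626 + 0.532800 = 0.545426.
Q̄ = (S₀/π) × [bracket] = (1361/π) × 0.545426 = 236.29 W/m².
Ratio Q̄_A / Q̄_B = 38.375 / 236.29 = 0.1624.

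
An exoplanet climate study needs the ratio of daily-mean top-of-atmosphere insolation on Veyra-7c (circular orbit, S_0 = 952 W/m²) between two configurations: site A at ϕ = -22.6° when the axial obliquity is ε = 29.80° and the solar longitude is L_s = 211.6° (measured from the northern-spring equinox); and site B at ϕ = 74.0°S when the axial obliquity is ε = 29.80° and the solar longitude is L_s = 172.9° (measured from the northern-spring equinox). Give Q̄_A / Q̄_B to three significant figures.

— Configuration A (ϕ=-22.6°):
Solar declination: sin δ = sin ε · sin L_s = sin 29.80° × sin 211.6° = -0.26041, so δ = -15.094°.
cos h₀ = −tan(-22.6°) tan(-15.094°) = -0.1123, h₀ = 1.6833 rad.
Bracket: h₀ sin ϕ sin δ + cos ϕ cos δ sin h₀ = 1.6833×-0.38430×-0.26041 + 0.92321×0.96550×0.99368 = 0.168457 + 0.885726 = 1.054183.
Q̄ = (S_0/π) × [bracket] = (952/π) × 1.054183 = 319.45 W/m².
— Configuration B (ϕ=-74.0°):
Solar declination: sin δ = sin ε · sin L_s = sin 29.80° × sin 172.9° = 0.06143, so δ = +3.522°.
cos h₀ = −tan(-74.0°) tan(+3.522°) = 0.2146, h₀ = 1.3545 rad.
Bracket: h₀ sin ϕ sin δ + cos ϕ cos δ sin h₀ = 1.3545×-0.96126×0.06143 + 0.27564×0.99811×0.97670 = -0.079983 + 0.268709 = 0.188726.
Q̄ = (S_0/π) × [bracket] = (952/π) × 0.188726 = 57.190 W/m².
Ratio Q̄_A / Q̄_B = 319.45 / 57.190 = 5.586.

Q̄_A / Q̄_B ≈ 5.59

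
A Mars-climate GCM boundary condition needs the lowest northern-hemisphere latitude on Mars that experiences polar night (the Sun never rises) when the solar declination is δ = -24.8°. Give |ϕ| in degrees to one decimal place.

Polar night requires cos h₀ = −tan ϕ tan δ ≥ 1, i.e. tan ϕ tan δ ≤ −1.
The boundary is |tan ϕ| · |tan δ| = 1, so |ϕ| = 90° − |δ| = 90° − 24.8° = 65.2° in the northern hemisphere.

|ϕ| = 65.2°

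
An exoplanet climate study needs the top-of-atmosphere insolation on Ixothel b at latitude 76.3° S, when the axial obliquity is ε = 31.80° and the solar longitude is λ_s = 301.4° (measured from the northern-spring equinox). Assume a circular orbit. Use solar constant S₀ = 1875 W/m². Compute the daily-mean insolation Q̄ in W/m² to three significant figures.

Q̄ ≈ 819 W/m²

Solar declination: sin δ = sin ε · sin λ_s = sin 31.80° × sin 301.4° = -0.44978, so δ = -26.730°.
cos H₀ = −tan(-76.3°) tan(-26.730°) = -2.0658 ≤ −1 ⇒ polar day, H₀ = π.
Bracket: H₀ sin φ sin δ + cos φ cos δ sin H₀ = 3.1416×-0.97155×-0.44978 + 0.23684×0.89314×0.00000 = 1.372828 + 0.000000 = 1.372828.
Q̄ = (S₀/π) × [bracket] = (1875/π) × 1.372828 = 819.3 W/m².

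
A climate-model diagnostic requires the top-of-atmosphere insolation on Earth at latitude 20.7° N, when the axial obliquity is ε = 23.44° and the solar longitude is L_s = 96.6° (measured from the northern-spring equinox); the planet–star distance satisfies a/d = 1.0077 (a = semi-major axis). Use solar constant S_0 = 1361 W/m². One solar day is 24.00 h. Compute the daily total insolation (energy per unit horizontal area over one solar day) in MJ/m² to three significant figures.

Solar declination: sin δ = sin ε · sin L_s = sin 23.44° × sin 96.6° = 0.39515, so δ = +23.275°.
cos h₀ = −tan(+20.7°) tan(+23.275°) = -0.1625, h₀ = 1.7341 rad.
Bracket: h₀ sin ϕ sin δ + cos ϕ cos δ sin h₀ = 1.7341×0.35347×0.39515 + 0.93544×0.91862×0.98670 = 0.242208 + 0.847885 = 1.090093.
Inverse-square distance factor (a/d)² = 1.0077² = 1.015459.
Q̄ = (S_0/π) × 1.015459 × [bracket] = (1361/π) × 1.015459 × 1.090093 = 479.55 W/m².
Daily total = Q̄ × 24.00 h × 3600 s/h = 479.55 × 24.00 × 3600 / 10⁶ = 41.43 MJ/m².

41.4 MJ/m²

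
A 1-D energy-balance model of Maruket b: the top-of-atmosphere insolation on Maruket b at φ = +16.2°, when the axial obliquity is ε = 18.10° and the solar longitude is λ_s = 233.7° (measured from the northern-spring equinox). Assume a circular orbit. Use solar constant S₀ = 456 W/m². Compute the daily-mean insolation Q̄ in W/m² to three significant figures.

Q̄ ≈ 119 W/m²

Solar declination: sin δ = sin ε · sin λ_s = sin 18.10° × sin 233.7° = -0.25038, so δ = -14.500°.
cos H₀ = −tan(+16.2°) tan(-14.500°) = 0.0751, H₀ = 1.4956 rad.
Bracket: H₀ sin φ sin δ + cos φ cos δ sin H₀ = 1.4956×0.27899×-0.25038 + 0.96029×0.96815×0.99717 = -0.104473 + 0.927074 = 0.822601.
Q̄ = (S₀/π) × [bracket] = (456/π) × 0.822601 = 119.4 W/m².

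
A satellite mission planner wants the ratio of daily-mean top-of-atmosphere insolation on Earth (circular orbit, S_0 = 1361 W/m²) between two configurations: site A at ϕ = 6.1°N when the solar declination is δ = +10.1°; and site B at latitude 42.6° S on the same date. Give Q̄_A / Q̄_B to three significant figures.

Q̄_A / Q̄_B ≈ 1.84

— Configuration A (ϕ=+6.1°):
cos h₀ = −tan(+6.1°) tan(+10.100°) = -0.0190, h₀ = 1.5898 rad.
Bracket: h₀ sin ϕ sin δ + cos ϕ cos δ sin h₀ = 1.5898×0.10626×0.17537 + 0.99434×0.98450×0.99982 = 0.029626 + 0.978752 = 1.008378.
Q̄ = (S_0/π) × [bracket] = (1361/π) × 1.008378 = 436.85 W/m².
— Configuration B (ϕ=-42.6°):
cos h₀ = −tan(-42.6°) tan(+10.100°) = 0.1638, h₀ = 1.4063 rad.
Bracket: h₀ sin ϕ sin δ + cos ϕ cos δ sin h₀ = 1.4063×-0.67688×0.17537 + 0.73610×0.98450×0.98649 = -0.166934 + 0.714900 = 0.547966.
Q̄ = (S_0/π) × [bracket] = (1361/π) × 0.547966 = 237.39 W/m².
Ratio Q̄_A / Q̄_B = 436.85 / 237.39 = 1.840.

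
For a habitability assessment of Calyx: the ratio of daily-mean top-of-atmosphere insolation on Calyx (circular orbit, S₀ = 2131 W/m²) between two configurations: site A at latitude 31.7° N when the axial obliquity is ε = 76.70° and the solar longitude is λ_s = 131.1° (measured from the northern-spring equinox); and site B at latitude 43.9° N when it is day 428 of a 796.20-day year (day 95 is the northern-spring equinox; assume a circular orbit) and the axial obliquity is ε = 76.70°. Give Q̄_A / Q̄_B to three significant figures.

— Configuration A (φ=+31.7°):
Solar declination: sin δ = sin ε · sin λ_s = sin 76.70° × sin 131.1° = 0.73335, so δ = +47.168°.
cos H₀ = −tan(+31.7°) tan(+47.168°) = -0.6662, H₀ = 2.2999 rad.
Bracket: H₀ sin φ sin δ + cos φ cos δ sin H₀ = 2.2999×0.52547×0.73335 + 0.85081×0.67985×0.74576 = 0.886274 + 0.431365 = 1.317639.
Q̄ = (S₀/π) × [bracket] = (2131/π) × 1.317639 = 893.78 W/m².
— Configuration B (φ=+43.9°):
Solar longitude: λ_s = 360° × (428 − 95)/796.20 = 150.565°.
sin δ = sin 76.70° × sin 150.565° = 0.47825, so δ = +28.571°.
cos H₀ = −tan(+43.9°) tan(+28.571°) = -0.5240, H₀ = 2.1224 rad.
Bracket: H₀ sin φ sin δ + cos φ cos δ sin H₀ = 2.1224×0.69340×0.47825 + 0.72055×0.87822×0.85169 = 0.703827 + 0.538951 = 1.242778.
Q̄ = (S₀/π) × [bracket] = (2131/π) × 1.242778 = 843.00 W/m².
Ratio Q̄_A / Q̄_B = 893.78 / 843.00 = 1.060.

Q̄_A / Q̄_B ≈ 1.06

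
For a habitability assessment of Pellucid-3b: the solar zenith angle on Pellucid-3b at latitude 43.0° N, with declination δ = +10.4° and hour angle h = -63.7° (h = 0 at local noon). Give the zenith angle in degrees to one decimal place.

cos θ_z = sin φ sin δ + cos φ cos δ cos h = 0.123114 + 0.318718 = 0.441832.
θ_z = arccos(0.441832) = 63.8°.

θ_z = 63.8°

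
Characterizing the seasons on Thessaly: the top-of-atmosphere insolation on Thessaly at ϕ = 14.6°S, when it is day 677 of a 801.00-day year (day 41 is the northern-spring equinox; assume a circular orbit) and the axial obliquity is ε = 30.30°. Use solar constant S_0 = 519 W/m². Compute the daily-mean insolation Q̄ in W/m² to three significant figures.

Q̄ ≈ 173 W/m²

Solar longitude: L_s = 360° × (677 − 41)/801.00 = 285.843°.
sin δ = sin 30.30° × sin 285.843° = -0.48536, so δ = -29.036°.
cos h₀ = −tan(-14.6°) tan(-29.036°) = -0.1446, h₀ = 1.7159 rad.
Bracket: h₀ sin ϕ sin δ + cos ϕ cos δ sin h₀ = 1.7159×-0.25207×-0.48536 + 0.96771×0.87431×0.98949 = 0.209931 + 0.837186 = 1.047117.
Q̄ = (S_0/π) × [bracket] = (519/π) × 1.047117 = 173.0 W/m².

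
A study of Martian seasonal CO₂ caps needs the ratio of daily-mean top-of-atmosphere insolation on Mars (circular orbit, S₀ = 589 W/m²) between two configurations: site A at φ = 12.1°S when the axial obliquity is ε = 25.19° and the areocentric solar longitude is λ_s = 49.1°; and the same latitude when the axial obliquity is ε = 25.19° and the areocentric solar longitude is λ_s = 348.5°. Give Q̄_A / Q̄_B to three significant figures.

— Configuration A (φ=-12.1°):
sin δ = sin 25.19° × sin 49.1° = 0.32171, so δ = +18.766°.
cos H₀ = −tan(-12.1°) tan(+18.766°) = 0.0728, H₀ = 1.4979 rad.
Bracket: H₀ sin φ sin δ + cos φ cos δ sin H₀ = 1.4979×-0.20962×0.32171 + 0.97778×0.94684×0.99734 = -0.101014 + 0.923339 = 0.822325.
Q̄ = (S₀/π) × [bracket] = (589/π) × 0.822325 = 154.17 W/m².
— Configuration B (φ=-12.1°):
sin δ = sin 25.19° × sin 348.5° = -0.08486, so δ = -4.868°.
cos H₀ = −tan(-12.1°) tan(-4.868°) = -0.0183, H₀ = 1.5891 rad.
Bracket: H₀ sin φ sin δ + cos φ cos δ sin H₀ = 1.5891×-0.20962×-0.08486 + 0.97778×0.99639×0.99983 = 0.028267 + 0.974085 = 1.002352.
Q̄ = (S₀/π) × [bracket] = (589/π) × 1.002352 = 187.93 W/m².
Ratio Q̄_A / Q̄_B = 154.17 / 187.93 = 0.8204.

Q̄_A / Q̄_B ≈ 0.820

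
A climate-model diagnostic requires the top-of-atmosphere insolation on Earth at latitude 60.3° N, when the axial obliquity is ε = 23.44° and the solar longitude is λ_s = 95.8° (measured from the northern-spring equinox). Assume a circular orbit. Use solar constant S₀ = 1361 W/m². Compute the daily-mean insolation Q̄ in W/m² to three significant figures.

Solar declination: sin δ = sin ε · sin λ_s = sin 23.44° × sin 95.8° = 0.39575, so δ = +23.313°.
cos H₀ = −tan(+60.3°) tan(+23.313°) = -0.7555, H₀ = 2.4272 rad.
Bracket: H₀ sin φ sin δ + cos φ cos δ sin H₀ = 2.4272×0.86863×0.39575 + 0.49546×0.91836×0.65514 = 0.834375 + 0.298096 = 1.132471.
Q̄ = (S₀/π) × [bracket] = (1361/π) × 1.132471 = 490.6 W/m².

Q̄ ≈ 491 W/m²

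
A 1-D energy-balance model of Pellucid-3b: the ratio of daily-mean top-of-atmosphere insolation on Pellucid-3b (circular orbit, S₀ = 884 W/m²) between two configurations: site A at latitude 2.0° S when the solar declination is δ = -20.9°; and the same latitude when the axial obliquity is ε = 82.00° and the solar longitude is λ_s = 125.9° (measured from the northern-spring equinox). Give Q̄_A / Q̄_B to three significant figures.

— Configuration A (φ=-2.0°):
cos H₀ = −tan(-2.0°) tan(-20.900°) = -0.0133, H₀ = 1.5841 rad.
Bracket: H₀ sin φ sin δ + cos φ cos δ sin H₀ = 1.5841×-0.03490×-0.35674 + 0.99939×0.93420×0.99991 = 0.019722 + 0.933546 = 0.953268.
Q̄ = (S₀/π) × [bracket] = (884/π) × 0.953268 = 268.24 W/m².
— Configuration B (φ=-2.0°):
Solar declination: sin δ = sin ε · sin λ_s = sin 82.00° × sin 125.9° = 0.80216, so δ = +53.337°.
cos H₀ = −tan(-2.0°) tan(+53.337°) = 0.0469, H₀ = 1.5239 rad.
Bracket: H₀ sin φ sin δ + cos φ cos δ sin H₀ = 1.5239×-0.03490×0.80216 + 0.99939×0.59711×0.99890 = -0.042662 + 0.596089 = 0.553427.
Q̄ = (S₀/π) × [bracket] = (884/π) × 0.553427 = 155.73 W/m².
Ratio Q̄_A / Q̄_B = 268.24 / 155.73 = 1.722.

Q̄_A / Q̄_B ≈ 1.72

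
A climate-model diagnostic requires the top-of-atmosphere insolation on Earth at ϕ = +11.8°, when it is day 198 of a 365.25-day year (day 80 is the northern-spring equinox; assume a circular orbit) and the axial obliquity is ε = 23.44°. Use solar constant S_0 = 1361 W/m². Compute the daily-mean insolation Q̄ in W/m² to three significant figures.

Solar longitude: L_s = 360° × (198 − 80)/365.25 = 116.304°.
sin δ = sin 23.44° × sin 116.304° = 0.35660, so δ = +20.892°.
cos h₀ = −tan(+11.8°) tan(+20.892°) = -0.0797, h₀ = 1.6506 rad.
Bracket: h₀ sin ϕ sin δ + cos ϕ cos δ sin h₀ = 1.6506×0.20450×0.35660 + 0.97887×0.93426×0.99682 = 0.120370 + 0.911611 = 1.031981.
Q̄ = (S_0/π) × [bracket] = (1361/π) × 1.031981 = 447.1 W/m².

Q̄ ≈ 447 W/m²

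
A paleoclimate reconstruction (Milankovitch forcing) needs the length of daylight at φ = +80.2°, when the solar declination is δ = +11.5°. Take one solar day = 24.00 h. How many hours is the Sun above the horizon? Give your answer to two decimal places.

24.00 h

Sunrise equation: cos H₀ = −tan φ · tan δ = -1.1779 ≤ −1, so the Sun never sets (polar day) and H₀ = π.
Daylight = 2H₀/(2π) × 24.00 h = (3.1416/π) × 24.00 = 24.00 h.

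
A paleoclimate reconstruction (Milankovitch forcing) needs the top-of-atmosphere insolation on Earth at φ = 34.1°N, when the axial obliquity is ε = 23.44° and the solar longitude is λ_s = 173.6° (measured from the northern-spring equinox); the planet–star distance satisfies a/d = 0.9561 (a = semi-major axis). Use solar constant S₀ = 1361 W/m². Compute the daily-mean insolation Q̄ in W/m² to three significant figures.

Q̄ ≈ 343 W/m²

Solar declination: sin δ = sin ε · sin λ_s = sin 23.44° × sin 173.6° = 0.04434, so δ = +2.541°.
cos H₀ = −tan(+34.1°) tan(+2.541°) = -0.0301, H₀ = 1.6009 rad.
Bracket: H₀ sin φ sin δ + cos φ cos δ sin H₀ = 1.6009×0.56064×0.04434 + 0.82806×0.99902×0.99955 = 0.039796 + 0.826876 = 0.866672.
Inverse-square distance factor (a/d)² = 0.9561² = 0.914127.
Q̄ = (S₀/π) × 0.914127 × [bracket] = (1361/π) × 0.914127 × 0.866672 = 343.2 W/m².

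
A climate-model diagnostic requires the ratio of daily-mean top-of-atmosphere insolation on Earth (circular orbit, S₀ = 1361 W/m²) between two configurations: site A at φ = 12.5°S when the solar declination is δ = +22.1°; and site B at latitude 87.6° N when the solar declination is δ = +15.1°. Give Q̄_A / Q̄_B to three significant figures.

Q̄_A / Q̄_B ≈ 0.954

— Configuration A (φ=-12.5°):
cos H₀ = −tan(-12.5°) tan(+22.100°) = 0.0900, H₀ = 1.4807 rad.
Bracket: H₀ sin φ sin δ + cos φ cos δ sin H₀ = 1.4807×-0.21644×0.37622 + 0.97630×0.92653×0.99594 = -0.120572 + 0.900899 = 0.780327.
Q̄ = (S₀/π) × [bracket] = (1361/π) × 0.780327 = 338.05 W/m².
— Configuration B (φ=+87.6°):
cos H₀ = −tan(+87.6°) tan(+15.100°) = -6.4377 ≤ −1 ⇒ polar day, H₀ = π.
Bracket: H₀ sin φ sin δ + cos φ cos δ sin H₀ = 3.1416×0.99912×0.26050 + 0.04188×0.96547×0.00000 = 0.817667 + 0.000000 = 0.817667.
Q̄ = (S₀/π) × [bracket] = (1361/π) × 0.817667 = 354.23 W/m².
Ratio Q̄_A / Q̄_B = 338.05 / 354.23 = 0.9543.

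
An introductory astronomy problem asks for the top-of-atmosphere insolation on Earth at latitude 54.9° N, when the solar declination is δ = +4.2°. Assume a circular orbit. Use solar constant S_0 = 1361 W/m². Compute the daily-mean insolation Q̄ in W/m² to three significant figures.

cos h₀ = −tan(+54.9°) tan(+4.200°) = -0.1045, h₀ = 1.6755 rad.
Bracket: h₀ sin ϕ sin δ + cos ϕ cos δ sin h₀ = 1.6755×0.81815×0.07324 + 0.57501×0.99731×0.99453 = 0.100398 + 0.570326 = 0.670724.
Q̄ = (S_0/π) × [bracket] = (1361/π) × 0.670724 = 290.6 W/m².

Q̄ ≈ 291 W/m²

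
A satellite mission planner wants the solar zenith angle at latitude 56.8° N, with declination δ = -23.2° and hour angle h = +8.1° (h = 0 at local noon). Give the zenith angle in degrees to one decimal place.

θ_z = 80.3°

cos θ_z = sin φ sin δ + cos φ cos δ cos h = -0.329637 + 0.498264 = 0.168627.
θ_z = arccos(0.168627) = 80.3°.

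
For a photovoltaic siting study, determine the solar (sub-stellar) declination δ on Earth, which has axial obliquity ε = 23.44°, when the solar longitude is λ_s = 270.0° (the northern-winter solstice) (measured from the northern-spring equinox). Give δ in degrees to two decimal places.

sin δ = sin ε · sin λ_s = sin 23.44° × sin 270.0° = -0.397789.
δ = arcsin(-0.397789) = -23.44°.

δ = -23.44°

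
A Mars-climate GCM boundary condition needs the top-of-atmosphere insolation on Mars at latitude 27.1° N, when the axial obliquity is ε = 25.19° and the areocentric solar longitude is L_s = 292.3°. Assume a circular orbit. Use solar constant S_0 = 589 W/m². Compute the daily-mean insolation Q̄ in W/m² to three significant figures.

Q̄ ≈ 104 W/m²

sin δ = sin 25.19° × sin 292.3° = -0.39379, so δ = -23.190°.
cos h₀ = −tan(+27.1°) tan(-23.190°) = 0.2192, h₀ = 1.3498 rad.
Bracket: h₀ sin ϕ sin δ + cos ϕ cos δ sin h₀ = 1.3498×0.45554×-0.39379 + 0.89021×0.91920×0.97567 = -0.242137 + 0.798372 = 0.556235.
Q̄ = (S_0/π) × [bracket] = (589/π) × 0.556235 = 104.3 W/m².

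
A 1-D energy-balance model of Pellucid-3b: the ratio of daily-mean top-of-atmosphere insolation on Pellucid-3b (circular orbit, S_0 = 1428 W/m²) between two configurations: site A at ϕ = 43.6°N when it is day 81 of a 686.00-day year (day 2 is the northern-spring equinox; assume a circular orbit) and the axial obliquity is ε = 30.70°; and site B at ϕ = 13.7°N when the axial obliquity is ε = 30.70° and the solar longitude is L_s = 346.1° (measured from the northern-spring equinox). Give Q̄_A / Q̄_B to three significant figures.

— Configuration A (ϕ=+43.6°):
Solar longitude: L_s = 360° × (81 − 2)/686.00 = 41.458°.
sin δ = sin 30.70° × sin 41.458° = 0.33801, so δ = +19.756°.
cos h₀ = −tan(+43.6°) tan(+19.756°) = -0.3420, h₀ = 1.9199 rad.
Bracket: h₀ sin ϕ sin δ + cos ϕ cos δ sin h₀ = 1.9199×0.68962×0.33801 + 0.72417×0.94114×0.93969 = 0.447526 + 0.640441 = 1.087967.
Q̄ = (S_0/π) × [bracket] = (1428/π) × 1.087967 = 494.53 W/m².
— Configuration B (ϕ=+13.7°):
Solar declination: sin δ = sin ε · sin L_s = sin 30.70° × sin 346.1° = -0.12265, so δ = -7.045°.
cos h₀ = −tan(+13.7°) tan(-7.045°) = 0.0301, h₀ = 1.5407 rad.
Bracket: h₀ sin ϕ sin δ + cos ϕ cos δ sin h₀ = 1.5407×0.23684×-0.12265 + 0.97155×0.99245×0.99955 = -0.044755 + 0.963781 = 0.919026.
Q̄ = (S_0/π) × [bracket] = (1428/π) × 0.919026 = 417.74 W/m².
Ratio Q̄_A / Q̄_B = 494.53 / 417.74 = 1.184.

Q̄_A / Q̄_B ≈ 1.18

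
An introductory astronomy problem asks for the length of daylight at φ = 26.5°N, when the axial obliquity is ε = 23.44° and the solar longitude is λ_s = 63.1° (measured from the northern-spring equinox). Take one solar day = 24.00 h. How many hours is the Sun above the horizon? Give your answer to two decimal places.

Solar declination: sin δ = sin ε · sin λ_s = sin 23.44° × sin 63.1° = 0.35475, so δ = +20.778°.
cos H₀ = −tan φ · tan δ = −tan(+26.5°) × tan(+20.778°) = -0.1892, so H₀ = 1.7611 rad = 100.90°.
Daylight = 2H₀/(2π) × 24.00 h = (1.7611/π) × 24.00 = 13.45 h.

13.45 h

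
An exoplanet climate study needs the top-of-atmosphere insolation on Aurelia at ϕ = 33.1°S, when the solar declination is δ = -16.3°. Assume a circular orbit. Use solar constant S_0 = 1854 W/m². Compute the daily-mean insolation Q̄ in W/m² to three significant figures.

cos h₀ = −tan(-33.1°) tan(-16.300°) = -0.1906, h₀ = 1.7626 rad.
Bracket: h₀ sin ϕ sin δ + cos ϕ cos δ sin h₀ = 1.7626×-0.54610×-0.28067 + 0.83772×0.95981×0.98166 = 0.270161 + 0.789306 = 1.059467.
Q̄ = (S_0/π) × [bracket] = (1854/π) × 1.059467 = 625.2 W/m².

Q̄ ≈ 625 W/m²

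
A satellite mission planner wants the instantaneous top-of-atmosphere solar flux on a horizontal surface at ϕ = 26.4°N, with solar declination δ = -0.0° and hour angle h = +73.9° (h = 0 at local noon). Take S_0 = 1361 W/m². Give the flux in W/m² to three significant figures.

cos θ_z = sin ϕ sin δ + cos ϕ cos δ cos h = -0.000000 + 0.248394 = 0.248394.
Flux = S_0 · cos θ_z = 1361 × 0.248394 = 338.1 W/m².

338 W/m²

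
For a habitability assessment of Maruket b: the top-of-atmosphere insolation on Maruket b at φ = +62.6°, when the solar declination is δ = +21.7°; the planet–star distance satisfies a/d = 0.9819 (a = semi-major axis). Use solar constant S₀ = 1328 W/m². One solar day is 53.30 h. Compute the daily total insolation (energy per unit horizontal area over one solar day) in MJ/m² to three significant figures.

cos H₀ = −tan(+62.6°) tan(+21.700°) = -0.7677, H₀ = 2.4461 rad.
Bracket: H₀ sin φ sin δ + cos φ cos δ sin H₀ = 2.4461×0.88782×0.36975 + 0.46020×0.92913×0.64079 = 0.802985 + 0.273993 = 1.076978.
Inverse-square distance factor (a/d)² = 0.9819² = 0.964128.
Q̄ = (S₀/π) × 0.964128 × [bracket] = (1328/π) × 0.964128 × 1.076978 = 438.92 W/m².
Daily total = Q̄ × 53.30 h × 3600 s/h = 438.92 × 53.30 × 3600 / 10⁶ = 84.22 MJ/m².

84.2 MJ/m²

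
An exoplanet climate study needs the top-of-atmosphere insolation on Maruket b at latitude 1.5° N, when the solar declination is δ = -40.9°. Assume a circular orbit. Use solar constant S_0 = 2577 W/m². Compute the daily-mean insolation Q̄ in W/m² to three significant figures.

cos h₀ = −tan(+1.5°) tan(-40.900°) = 0.0227, h₀ = 1.5481 rad.
Bracket: h₀ sin ϕ sin δ + cos ϕ cos δ sin h₀ = 1.5481×0.02618×-0.65474 + 0.99966×0.75585×0.99974 = -0.026536 + 0.755397 = 0.728861.
Q̄ = (S_0/π) × [bracket] = (2577/π) × 0.728861 = 597.9 W/m².

Q̄ ≈ 598 W/m²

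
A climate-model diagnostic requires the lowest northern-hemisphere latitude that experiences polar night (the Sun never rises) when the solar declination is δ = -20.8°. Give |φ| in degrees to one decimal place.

|φ| = 69.2°

Polar night requires cos H₀ = −tan φ tan δ ≥ 1, i.e. tan φ tan δ ≤ −1.
The boundary is |tan φ| · |tan δ| = 1, so |φ| = 90° − |δ| = 90° − 20.8° = 69.2° in the northern hemisphere.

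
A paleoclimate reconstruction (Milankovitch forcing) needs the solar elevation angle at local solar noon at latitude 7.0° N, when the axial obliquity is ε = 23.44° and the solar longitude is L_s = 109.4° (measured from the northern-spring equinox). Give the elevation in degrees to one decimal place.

75.0°

Solar declination: sin δ = sin ε · sin L_s = sin 23.44° × sin 109.4° = 0.37520, so δ = +22.037°.
At local noon the hour angle is zero, so the zenith angle equals |ϕ − δ| = |+7.0° − (+22.037°)| = 15.037°.
Elevation = 90° − 15.037° = 75.0°.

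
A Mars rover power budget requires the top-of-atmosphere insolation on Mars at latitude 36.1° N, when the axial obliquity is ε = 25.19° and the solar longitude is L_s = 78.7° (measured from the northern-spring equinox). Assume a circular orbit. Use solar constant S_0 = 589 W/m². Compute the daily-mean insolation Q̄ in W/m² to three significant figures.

Q̄ ≈ 218 W/m²

Solar declination: sin δ = sin ε · sin L_s = sin 25.19° × sin 78.7° = 0.41737, so δ = +24.669°.
cos h₀ = −tan(+36.1°) tan(+24.669°) = -0.3349, h₀ = 1.9123 rad.
Bracket: h₀ sin ϕ sin δ + cos ϕ cos δ sin h₀ = 1.9123×0.58920×0.41737 + 0.80799×0.90874×0.94225 = 0.470262 + 0.691850 = 1.162112.
Q̄ = (S_0/π) × [bracket] = (589/π) × 1.162112 = 217.9 W/m².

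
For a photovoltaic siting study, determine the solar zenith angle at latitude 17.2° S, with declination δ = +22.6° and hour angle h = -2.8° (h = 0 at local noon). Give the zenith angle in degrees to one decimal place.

θ_z = 39.9°

cos θ_z = sin φ sin δ + cos φ cos δ cos h = -0.113639 + 0.880870 = 0.767231.
θ_z = arccos(0.767231) = 39.9°.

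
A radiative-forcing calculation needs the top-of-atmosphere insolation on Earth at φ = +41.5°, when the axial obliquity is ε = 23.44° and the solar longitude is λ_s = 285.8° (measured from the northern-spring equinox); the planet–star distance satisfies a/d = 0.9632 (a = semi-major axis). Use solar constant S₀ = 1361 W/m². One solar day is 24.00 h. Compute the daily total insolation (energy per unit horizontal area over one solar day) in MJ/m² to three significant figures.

Solar declination: sin δ = sin ε · sin λ_s = sin 23.44° × sin 285.8° = -0.38276, so δ = -22.505°.
cos H₀ = −tan(+41.5°) tan(-22.505°) = 0.3666, H₀ = 1.1955 rad.
Bracket: H₀ sin φ sin δ + cos φ cos δ sin H₀ = 1.1955×0.66262×-0.38276 + 0.74896×0.92385×0.93040 = -0.303208 + 0.643769 = 0.340561.
Inverse-square distance factor (a/d)² = 0.9632² = 0.927754.
Q̄ = (S₀/π) × 0.927754 × [bracket] = (1361/π) × 0.927754 × 0.340561 = 136.88 W/m².
Daily total = Q̄ × 24.00 h × 3600 s/h = 136.88 × 24.00 × 3600 / 10⁶ = 11.83 MJ/m².

11.8 MJ/m²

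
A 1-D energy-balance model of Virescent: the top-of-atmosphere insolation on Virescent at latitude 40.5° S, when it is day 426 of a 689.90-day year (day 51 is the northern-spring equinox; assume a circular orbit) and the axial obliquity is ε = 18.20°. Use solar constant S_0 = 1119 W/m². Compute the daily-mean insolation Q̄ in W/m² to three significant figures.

Q̄ ≈ 301 W/m²

Solar longitude: L_s = 360° × (426 − 51)/689.90 = 195.681°.
sin δ = sin 18.20° × sin 195.681° = -0.08442, so δ = -4.842°.
cos h₀ = −tan(-40.5°) tan(-4.842°) = -0.0724, h₀ = 1.6432 rad.
Bracket: h₀ sin ϕ sin δ + cos ϕ cos δ sin h₀ = 1.6432×-0.64945×-0.08442 + 0.76041×0.99643×0.99738 = 0.090091 + 0.755710 = 0.845801.
Q̄ = (S_0/π) × [bracket] = (1119/π) × 0.845801 = 301.3 W/m².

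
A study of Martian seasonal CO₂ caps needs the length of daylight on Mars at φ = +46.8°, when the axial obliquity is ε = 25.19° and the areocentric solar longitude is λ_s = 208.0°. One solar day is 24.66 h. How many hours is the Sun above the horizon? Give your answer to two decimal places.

sin δ = sin 25.19° × sin 208.0° = -0.19982, so δ = -11.526°.
cos H₀ = −tan φ · tan δ = −tan(+46.8°) × tan(-11.526°) = 0.2172, so H₀ = 1.3519 rad = 77.46°.
Daylight = 2H₀/(2π) × 24.66 h = (1.3519/π) × 24.66 = 10.61 h.

10.61 h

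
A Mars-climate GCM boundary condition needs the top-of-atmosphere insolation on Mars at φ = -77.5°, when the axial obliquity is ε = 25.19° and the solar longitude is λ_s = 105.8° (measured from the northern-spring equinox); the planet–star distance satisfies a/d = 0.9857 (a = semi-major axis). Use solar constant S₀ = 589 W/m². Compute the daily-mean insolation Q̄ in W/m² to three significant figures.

Solar declination: sin δ = sin ε · sin λ_s = sin 25.19° × sin 105.8° = 0.40954, so δ = +24.176°.
cos H₀ = −tan(-77.5°) tan(+24.176°) = 2.0249 ≥ 1 ⇒ polar night, H₀ = 0 and Q̄ = 0.
Inverse-square distance factor (a/d)² = 0.9857² = 0.971604.

Q̄ ≈ 0.00 W/m²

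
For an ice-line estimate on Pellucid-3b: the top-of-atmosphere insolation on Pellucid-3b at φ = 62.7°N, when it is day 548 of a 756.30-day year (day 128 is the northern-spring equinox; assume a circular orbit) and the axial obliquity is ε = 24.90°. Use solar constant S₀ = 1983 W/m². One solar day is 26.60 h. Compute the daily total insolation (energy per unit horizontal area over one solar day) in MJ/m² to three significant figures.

16.4 MJ/m²

Solar longitude: λ_s = 360° × (548 − 128)/756.30 = 199.921°.
sin δ = sin 24.90° × sin 199.921° = -0.14345, so δ = -8.248°.
cos H₀ = −tan(+62.7°) tan(-8.248°) = 0.2808, H₀ = 1.2861 rad.
Bracket: H₀ sin φ sin δ + cos φ cos δ sin H₀ = 1.2861×0.88862×-0.14345 + 0.45865×0.98966×0.95975 = -0.163942 + 0.435638 = 0.271696.
Q̄ = (S₀/π) × [bracket] = (1983/π) × 0.271696 = 171.50 W/m².
Daily total = Q̄ × 26.60 h × 3600 s/h = 171.50 × 26.60 × 3600 / 10⁶ = 16.42 MJ/m².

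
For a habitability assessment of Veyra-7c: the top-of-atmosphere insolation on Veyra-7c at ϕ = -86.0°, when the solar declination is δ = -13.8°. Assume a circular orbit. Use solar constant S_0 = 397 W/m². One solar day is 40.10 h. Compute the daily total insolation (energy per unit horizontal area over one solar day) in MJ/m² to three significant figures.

13.6 MJ/m²

cos h₀ = −tan(-86.0°) tan(-13.800°) = -3.5126 ≤ −1 ⇒ polar day, h₀ = π.
Bracket: h₀ sin ϕ sin δ + cos ϕ cos δ sin h₀ = 3.1416×-0.99756×-0.23853 + 0.06976×0.97113×0.00000 = 0.747537 + 0.000000 = 0.747537.
Q̄ = (S_0/π) × [bracket] = (397/π) × 0.747537 = 94.466 W/m².
Daily total = Q̄ × 40.10 h × 3600 s/h = 94.466 × 40.10 × 3600 / 10⁶ = 13.64 MJ/m².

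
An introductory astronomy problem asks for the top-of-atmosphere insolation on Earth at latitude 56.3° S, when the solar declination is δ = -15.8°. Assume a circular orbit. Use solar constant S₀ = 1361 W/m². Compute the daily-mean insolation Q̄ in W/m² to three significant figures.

cos H₀ = −tan(-56.3°) tan(-15.800°) = -0.4243, H₀ = 2.0090 rad.
Bracket: H₀ sin φ sin δ + cos φ cos δ sin H₀ = 2.0090×-0.83195×-0.27228 + 0.55484×0.96222×0.90552 = 0.455085 + 0.483437 = 0.938522.
Q̄ = (S₀/π) × [bracket] = (1361/π) × 0.938522 = 406.6 W/m².

Q̄ ≈ 407 W/m²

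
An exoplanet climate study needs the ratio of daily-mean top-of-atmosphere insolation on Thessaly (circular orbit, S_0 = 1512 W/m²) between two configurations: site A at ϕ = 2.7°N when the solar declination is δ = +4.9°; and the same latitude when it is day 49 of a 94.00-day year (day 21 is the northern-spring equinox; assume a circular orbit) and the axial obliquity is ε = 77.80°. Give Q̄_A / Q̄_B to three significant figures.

Q̄_A / Q̄_B ≈ 2.33

— Configuration A (ϕ=+2.7°):
cos h₀ = −tan(+2.7°) tan(+4.900°) = -0.0040, h₀ = 1.5748 rad.
Bracket: h₀ sin ϕ sin δ + cos ϕ cos δ sin h₀ = 1.5748×0.04711×0.08542 + 0.99889×0.99635×0.99999 = 0.006337 + 0.995234 = 1.001571.
Q̄ = (S_0/π) × [bracket] = (1512/π) × 1.001571 = 482.04 W/m².
— Configuration B (ϕ=+2.7°):
Solar longitude: L_s = 360° × (49 − 21)/94.00 = 107.234°.
sin δ = sin 77.80° × sin 107.234° = 0.93353, so δ = +68.992°.
cos h₀ = −tan(+2.7°) tan(+68.992°) = -0.1228, h₀ = 1.6939 rad.
Bracket: h₀ sin ϕ sin δ + cos ϕ cos δ sin h₀ = 1.6939×0.04711×0.93353 + 0.99889×0.35849×0.99243 = 0.074495 + 0.355381 = 0.429876.
Q̄ = (S_0/π) × [bracket] = (1512/π) × 0.429876 = 206.89 W/m².
Ratio Q̄_A / Q̄_B = 482.04 / 206.89 = 2.330.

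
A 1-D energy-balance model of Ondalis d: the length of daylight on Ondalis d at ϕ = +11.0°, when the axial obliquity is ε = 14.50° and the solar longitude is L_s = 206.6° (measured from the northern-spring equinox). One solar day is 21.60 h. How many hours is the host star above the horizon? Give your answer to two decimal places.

Solar declination: sin δ = sin ε · sin L_s = sin 14.50° × sin 206.6° = -0.11211, so δ = -6.437°.
cos h₀ = −tan ϕ · tan δ = −tan(+11.0°) × tan(-6.437°) = 0.0219, so h₀ = 1.5489 rad = 88.74°.
Daylight = 2h₀/(2π) × 21.60 h = (1.5489/π) × 21.60 = 10.65 h.

10.65 h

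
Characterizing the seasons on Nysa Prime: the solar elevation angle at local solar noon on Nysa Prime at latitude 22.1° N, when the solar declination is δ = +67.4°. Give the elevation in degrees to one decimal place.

44.7°

At local noon the hour angle is zero, so the zenith angle equals |φ − δ| = |+22.1° − (+67.400°)| = 45.300°.
Elevation = 90° − 45.300° = 44.7°.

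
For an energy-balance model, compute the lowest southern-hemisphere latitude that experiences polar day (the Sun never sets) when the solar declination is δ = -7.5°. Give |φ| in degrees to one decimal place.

|φ| = 82.5°

Polar day requires cos H₀ = −tan φ tan δ ≤ −1, i.e. tan φ tan δ ≥ 1.
The boundary is |tan φ| · |tan δ| = 1, so |φ| = 90° − |δ| = 90° − 7.5° = 82.5° in the southern hemisphere.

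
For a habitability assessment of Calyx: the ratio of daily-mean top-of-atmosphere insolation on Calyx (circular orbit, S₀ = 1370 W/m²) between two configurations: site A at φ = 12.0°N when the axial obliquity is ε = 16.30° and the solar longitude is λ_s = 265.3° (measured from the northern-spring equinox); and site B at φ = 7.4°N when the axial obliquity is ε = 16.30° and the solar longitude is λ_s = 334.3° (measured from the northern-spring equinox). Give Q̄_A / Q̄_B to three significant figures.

Q̄_A / Q̄_B ≈ 0.885

— Configuration A (φ=+12.0°):
Solar declination: sin δ = sin ε · sin λ_s = sin 16.30° × sin 265.3° = -0.27972, so δ = -16.244°.
cos H₀ = −tan(+12.0°) tan(-16.244°) = 0.0619, H₀ = 1.5088 rad.
Bracket: H₀ sin φ sin δ + cos φ cos δ sin H₀ = 1.5088×0.20791×-0.27972 + 0.97815×0.96008×0.99808 = -0.087747 + 0.937299 = 0.849552.
Q̄ = (S₀/π) × [bracket] = (1370/π) × 0.849552 = 370.48 W/m².
— Configuration B (φ=+7.4°):
Solar declination: sin δ = sin ε · sin λ_s = sin 16.30° × sin 334.3° = -0.12171, so δ = -6.991°.
cos H₀ = −tan(+7.4°) tan(-6.991°) = 0.0159, H₀ = 1.5549 rad.
Bracket: H₀ sin φ sin δ + cos φ cos δ sin H₀ = 1.5549×0.12880×-0.12171 + 0.99167×0.99257×0.99987 = -0.024375 + 0.984174 = 0.959799.
Q̄ = (S₀/π) × [bracket] = (1370/π) × 0.959799 = 418.55 W/m².
Ratio Q̄_A / Q̄_B = 370.48 / 418.55 = 0.8852.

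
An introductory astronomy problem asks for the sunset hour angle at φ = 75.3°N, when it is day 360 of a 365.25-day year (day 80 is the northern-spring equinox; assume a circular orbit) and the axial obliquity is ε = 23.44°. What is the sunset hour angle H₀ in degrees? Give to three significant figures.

H₀ = 0.00°

Solar longitude: λ_s = 360° × (360 − 80)/365.25 = 275.975°.
sin δ = sin 23.44° × sin 275.975° = -0.39563, so δ = -23.305°.
cos H₀ = −tan φ · tan δ = 1.6420 ≥ 1, so the Sun never rises (polar night) and H₀ = 0.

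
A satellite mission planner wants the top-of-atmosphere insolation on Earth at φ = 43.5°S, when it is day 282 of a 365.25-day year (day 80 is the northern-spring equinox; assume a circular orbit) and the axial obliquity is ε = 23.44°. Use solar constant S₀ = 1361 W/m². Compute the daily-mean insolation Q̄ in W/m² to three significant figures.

Q̄ ≈ 375 W/m²

Solar longitude: λ_s = 360° × (282 − 80)/365.25 = 199.097°.
sin δ = sin 23.44° × sin 199.097° = -0.13014, so δ = -7.478°.
cos H₀ = −tan(-43.5°) tan(-7.478°) = -0.1246, H₀ = 1.6957 rad.
Bracket: H₀ sin φ sin δ + cos φ cos δ sin H₀ = 1.6957×-0.68835×-0.13014 + 0.72537×0.99150×0.99221 = 0.151904 + 0.713602 = 0.865506.
Q̄ = (S₀/π) × [bracket] = (1361/π) × 0.865506 = 375.0 W/m².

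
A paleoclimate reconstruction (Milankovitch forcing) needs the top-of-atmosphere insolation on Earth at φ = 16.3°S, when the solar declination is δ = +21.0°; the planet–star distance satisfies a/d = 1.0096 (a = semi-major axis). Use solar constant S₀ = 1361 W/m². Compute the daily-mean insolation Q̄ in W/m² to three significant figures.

Q̄ ≈ 328 W/m²

cos H₀ = −tan(-16.3°) tan(+21.000°) = 0.1122, H₀ = 1.4583 rad.
Bracket: H₀ sin φ sin δ + cos φ cos δ sin H₀ = 1.4583×-0.28067×0.35837 + 0.95981×0.93358×0.99368 = -0.146681 + 0.890396 = 0.743715.
Inverse-square distance factor (a/d)² = 1.0096² = 1.019292.
Q̄ = (S₀/π) × 1.019292 × [bracket] = (1361/π) × 1.019292 × 0.743715 = 328.4 W/m².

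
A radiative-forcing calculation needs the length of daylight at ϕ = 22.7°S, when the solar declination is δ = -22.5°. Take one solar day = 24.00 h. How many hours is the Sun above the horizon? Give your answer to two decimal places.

cos h₀ = −tan ϕ · tan δ = −tan(-22.7°) × tan(-22.500°) = -0.1733, so h₀ = 1.7449 rad = 99.98°.
Daylight = 2h₀/(2π) × 24.00 h = (1.7449/π) × 24.00 = 13.33 h.

13.33 h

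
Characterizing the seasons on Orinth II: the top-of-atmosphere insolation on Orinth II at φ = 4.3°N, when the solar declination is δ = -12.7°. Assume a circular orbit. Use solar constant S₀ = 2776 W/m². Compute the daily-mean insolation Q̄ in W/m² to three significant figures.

cos H₀ = −tan(+4.3°) tan(-12.700°) = 0.0169, H₀ = 1.5539 rad.
Bracket: H₀ sin φ sin δ + cos φ cos δ sin H₀ = 1.5539×0.07498×-0.21985 + 0.99719×0.97553×0.99986 = -0.025615 + 0.972653 = 0.947038.
Q̄ = (S₀/π) × [bracket] = (2776/π) × 0.947038 = 836.8 W/m².

Q̄ ≈ 837 W/m²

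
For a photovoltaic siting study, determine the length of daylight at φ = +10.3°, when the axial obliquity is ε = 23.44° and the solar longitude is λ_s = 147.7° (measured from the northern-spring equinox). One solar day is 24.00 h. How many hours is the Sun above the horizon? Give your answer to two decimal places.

Solar declination: sin δ = sin ε · sin λ_s = sin 23.44° × sin 147.7° = 0.21256, so δ = +12.272°.
cos H₀ = −tan φ · tan δ = −tan(+10.3°) × tan(+12.272°) = -0.0395, so H₀ = 1.6103 rad = 92.27°.
Daylight = 2H₀/(2π) × 24.00 h = (1.6103/π) × 24.00 = 12.30 h.

12.30 h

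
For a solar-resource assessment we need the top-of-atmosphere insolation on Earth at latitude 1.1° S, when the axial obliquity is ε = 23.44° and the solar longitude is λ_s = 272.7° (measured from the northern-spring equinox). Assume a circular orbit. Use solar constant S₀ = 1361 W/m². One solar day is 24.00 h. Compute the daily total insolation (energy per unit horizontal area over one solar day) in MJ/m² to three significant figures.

Solar declination: sin δ = sin ε · sin λ_s = sin 23.44° × sin 272.7° = -0.39735, so δ = -23.412°.
cos H₀ = −tan(-1.1°) tan(-23.412°) = -0.0083, H₀ = 1.5791 rad.
Bracket: H₀ sin φ sin δ + cos φ cos δ sin H₀ = 1.5791×-0.01920×-0.39735 + 0.99982×0.91767×0.99997 = 0.012047 + 0.917477 = 0.929524.
Q̄ = (S₀/π) × [bracket] = (1361/π) × 0.929524 = 402.69 W/m².
Daily total = Q̄ × 24.00 h × 3600 s/h = 402.69 × 24.00 × 3600 / 10⁶ = 34.79 MJ/m².

34.8 MJ/m²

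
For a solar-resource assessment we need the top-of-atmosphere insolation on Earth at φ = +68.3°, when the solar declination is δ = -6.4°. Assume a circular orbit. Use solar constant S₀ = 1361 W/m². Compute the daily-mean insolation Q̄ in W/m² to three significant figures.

Q̄ ≈ 95.1 W/m²

cos H₀ = −tan(+68.3°) tan(-6.400°) = 0.2819, H₀ = 1.2851 rad.
Bracket: H₀ sin φ sin δ + cos φ cos δ sin H₀ = 1.2851×0.92913×-0.11147 + 0.36975×0.99377×0.95945 = -0.133098 + 0.352547 = 0.219449.
Q̄ = (S₀/π) × [bracket] = (1361/π) × 0.219449 = 95.07 W/m².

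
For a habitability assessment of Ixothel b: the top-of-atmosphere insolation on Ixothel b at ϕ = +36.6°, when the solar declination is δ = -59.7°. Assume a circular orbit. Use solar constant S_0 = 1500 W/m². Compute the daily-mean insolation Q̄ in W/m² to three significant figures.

Q̄ ≈ 0.00 W/m²

cos h₀ = −tan(+36.6°) tan(-59.700°) = 1.2709 ≥ 1 ⇒ polar night, h₀ = 0 and Q̄ = 0.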